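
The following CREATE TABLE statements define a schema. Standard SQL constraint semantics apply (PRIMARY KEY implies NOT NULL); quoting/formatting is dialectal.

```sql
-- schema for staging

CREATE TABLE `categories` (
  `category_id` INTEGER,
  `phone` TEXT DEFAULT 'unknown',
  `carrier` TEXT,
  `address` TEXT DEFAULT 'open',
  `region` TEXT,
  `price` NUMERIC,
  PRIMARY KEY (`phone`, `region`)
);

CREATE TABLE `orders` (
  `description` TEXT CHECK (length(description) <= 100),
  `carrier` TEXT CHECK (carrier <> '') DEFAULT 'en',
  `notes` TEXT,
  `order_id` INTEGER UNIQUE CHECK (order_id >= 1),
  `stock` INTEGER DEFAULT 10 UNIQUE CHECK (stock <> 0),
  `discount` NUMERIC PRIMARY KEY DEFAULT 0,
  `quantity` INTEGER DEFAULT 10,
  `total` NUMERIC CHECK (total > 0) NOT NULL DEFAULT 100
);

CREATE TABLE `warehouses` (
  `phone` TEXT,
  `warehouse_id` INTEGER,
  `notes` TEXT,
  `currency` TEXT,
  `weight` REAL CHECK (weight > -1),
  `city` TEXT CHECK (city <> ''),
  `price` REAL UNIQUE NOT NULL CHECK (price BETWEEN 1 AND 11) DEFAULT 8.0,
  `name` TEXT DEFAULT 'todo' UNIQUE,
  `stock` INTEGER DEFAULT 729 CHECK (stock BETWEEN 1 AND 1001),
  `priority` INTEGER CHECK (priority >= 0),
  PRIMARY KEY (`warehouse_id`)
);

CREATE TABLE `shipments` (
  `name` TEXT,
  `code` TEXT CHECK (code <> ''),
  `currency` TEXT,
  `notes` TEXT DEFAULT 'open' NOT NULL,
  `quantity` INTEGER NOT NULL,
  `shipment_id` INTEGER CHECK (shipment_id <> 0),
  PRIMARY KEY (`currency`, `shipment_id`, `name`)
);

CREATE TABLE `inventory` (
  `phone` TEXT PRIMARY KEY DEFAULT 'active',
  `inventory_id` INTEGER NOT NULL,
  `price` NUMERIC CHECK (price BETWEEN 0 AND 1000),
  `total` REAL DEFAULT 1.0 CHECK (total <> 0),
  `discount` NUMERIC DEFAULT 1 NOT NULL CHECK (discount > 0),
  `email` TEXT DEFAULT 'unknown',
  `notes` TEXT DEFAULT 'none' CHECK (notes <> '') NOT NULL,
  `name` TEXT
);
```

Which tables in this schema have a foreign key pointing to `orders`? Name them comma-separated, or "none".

none

No REFERENCES clause anywhere in the schema names orders.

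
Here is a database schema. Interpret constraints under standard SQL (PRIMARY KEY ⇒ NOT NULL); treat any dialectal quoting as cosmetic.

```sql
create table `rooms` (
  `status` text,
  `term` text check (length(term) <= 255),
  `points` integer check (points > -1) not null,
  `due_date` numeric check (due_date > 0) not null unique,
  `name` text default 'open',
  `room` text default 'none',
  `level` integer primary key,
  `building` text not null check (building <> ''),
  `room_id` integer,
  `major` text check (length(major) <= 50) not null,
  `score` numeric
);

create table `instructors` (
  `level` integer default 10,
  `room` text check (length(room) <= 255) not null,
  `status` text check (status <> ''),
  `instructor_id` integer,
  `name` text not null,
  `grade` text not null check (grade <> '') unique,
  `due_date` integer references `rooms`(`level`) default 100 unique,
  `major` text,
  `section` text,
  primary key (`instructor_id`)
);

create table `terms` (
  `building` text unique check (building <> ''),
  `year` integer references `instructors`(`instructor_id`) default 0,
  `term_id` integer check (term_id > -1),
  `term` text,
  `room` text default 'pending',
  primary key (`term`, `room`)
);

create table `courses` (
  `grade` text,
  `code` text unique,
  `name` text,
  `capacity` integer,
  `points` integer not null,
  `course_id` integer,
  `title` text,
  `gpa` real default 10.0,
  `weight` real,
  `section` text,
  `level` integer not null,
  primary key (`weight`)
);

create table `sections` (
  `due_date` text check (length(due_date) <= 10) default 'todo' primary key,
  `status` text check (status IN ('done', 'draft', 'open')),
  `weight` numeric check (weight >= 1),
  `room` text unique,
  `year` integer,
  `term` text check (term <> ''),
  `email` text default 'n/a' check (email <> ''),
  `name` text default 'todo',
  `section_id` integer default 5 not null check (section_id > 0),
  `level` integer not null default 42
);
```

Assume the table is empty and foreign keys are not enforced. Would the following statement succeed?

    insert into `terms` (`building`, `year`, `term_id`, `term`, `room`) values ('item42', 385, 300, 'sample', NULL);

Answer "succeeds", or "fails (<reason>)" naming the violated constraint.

fails (NOT NULL on room)

room is explicitly set to NULL, but room is part of the PRIMARY KEY (implied NOT NULL).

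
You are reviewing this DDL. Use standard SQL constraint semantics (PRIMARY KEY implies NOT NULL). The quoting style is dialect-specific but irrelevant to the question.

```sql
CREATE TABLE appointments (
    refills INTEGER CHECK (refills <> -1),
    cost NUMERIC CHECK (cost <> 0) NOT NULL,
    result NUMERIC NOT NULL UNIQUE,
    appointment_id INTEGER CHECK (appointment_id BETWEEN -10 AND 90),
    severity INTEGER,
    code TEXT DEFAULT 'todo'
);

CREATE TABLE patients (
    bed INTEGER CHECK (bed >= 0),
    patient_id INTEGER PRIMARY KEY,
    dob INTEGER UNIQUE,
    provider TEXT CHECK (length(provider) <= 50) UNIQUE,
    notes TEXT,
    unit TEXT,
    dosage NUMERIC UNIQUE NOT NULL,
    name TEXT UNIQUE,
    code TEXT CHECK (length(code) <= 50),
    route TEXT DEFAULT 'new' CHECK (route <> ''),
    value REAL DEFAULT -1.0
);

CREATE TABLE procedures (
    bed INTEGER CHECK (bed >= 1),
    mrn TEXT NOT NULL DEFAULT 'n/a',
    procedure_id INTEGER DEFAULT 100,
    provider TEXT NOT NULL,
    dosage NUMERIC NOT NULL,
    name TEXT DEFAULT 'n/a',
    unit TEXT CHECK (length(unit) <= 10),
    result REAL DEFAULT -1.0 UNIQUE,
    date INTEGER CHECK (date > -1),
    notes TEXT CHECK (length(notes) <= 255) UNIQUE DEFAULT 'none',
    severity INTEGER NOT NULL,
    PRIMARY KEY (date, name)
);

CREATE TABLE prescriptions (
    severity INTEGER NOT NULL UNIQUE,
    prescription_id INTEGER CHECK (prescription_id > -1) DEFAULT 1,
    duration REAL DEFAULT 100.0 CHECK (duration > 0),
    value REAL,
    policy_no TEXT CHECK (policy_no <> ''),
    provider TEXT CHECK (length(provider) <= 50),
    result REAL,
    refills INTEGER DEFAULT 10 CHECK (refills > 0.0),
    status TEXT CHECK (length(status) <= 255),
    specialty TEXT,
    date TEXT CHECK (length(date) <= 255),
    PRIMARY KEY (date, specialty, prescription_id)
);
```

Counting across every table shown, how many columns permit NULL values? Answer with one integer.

appointments: 4 nullable (refills, appointment_id, severity, code — PK none and explicit NOT NULL columns excluded).
patients: 9 nullable (bed, dob, provider, notes, unit, name, code, route, value — PK (patient_id) and explicit NOT NULL columns excluded).
procedures: 5 nullable (bed, procedure_id, unit, result, notes — PK (date, name) and explicit NOT NULL columns excluded).
prescriptions: 7 nullable (duration, value, policy_no, provider, result, refills, status — PK (date, specialty, prescription_id) and explicit NOT NULL columns excluded).
Total: 4 + 9 + 5 + 7 = 25.

25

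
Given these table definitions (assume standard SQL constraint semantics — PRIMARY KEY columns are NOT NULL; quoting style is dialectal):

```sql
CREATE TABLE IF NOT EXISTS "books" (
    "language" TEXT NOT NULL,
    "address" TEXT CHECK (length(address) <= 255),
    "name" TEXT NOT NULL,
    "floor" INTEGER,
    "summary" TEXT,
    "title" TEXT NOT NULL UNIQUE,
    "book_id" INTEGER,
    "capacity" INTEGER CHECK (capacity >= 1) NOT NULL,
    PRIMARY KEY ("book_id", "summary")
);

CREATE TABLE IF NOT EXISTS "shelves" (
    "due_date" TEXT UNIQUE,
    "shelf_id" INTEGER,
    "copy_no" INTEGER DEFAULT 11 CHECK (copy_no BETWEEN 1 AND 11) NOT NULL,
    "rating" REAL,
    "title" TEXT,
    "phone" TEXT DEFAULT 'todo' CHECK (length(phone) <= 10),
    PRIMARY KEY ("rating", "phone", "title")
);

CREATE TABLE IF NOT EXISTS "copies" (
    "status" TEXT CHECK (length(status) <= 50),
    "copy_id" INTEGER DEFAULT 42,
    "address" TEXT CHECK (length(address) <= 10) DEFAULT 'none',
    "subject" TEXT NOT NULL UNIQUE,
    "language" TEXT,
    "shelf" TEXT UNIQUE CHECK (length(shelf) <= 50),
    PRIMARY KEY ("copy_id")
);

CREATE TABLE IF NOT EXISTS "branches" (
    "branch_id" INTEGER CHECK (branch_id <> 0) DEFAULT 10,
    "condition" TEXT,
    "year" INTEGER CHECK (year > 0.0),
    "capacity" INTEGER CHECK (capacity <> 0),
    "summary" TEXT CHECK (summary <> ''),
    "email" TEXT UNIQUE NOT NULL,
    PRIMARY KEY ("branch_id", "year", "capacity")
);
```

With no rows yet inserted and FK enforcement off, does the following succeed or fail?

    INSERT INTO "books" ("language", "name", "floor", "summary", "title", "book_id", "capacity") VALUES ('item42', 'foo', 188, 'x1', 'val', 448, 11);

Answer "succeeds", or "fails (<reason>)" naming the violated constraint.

succeeds

NOT NULL columns: book_id is supplied; capacity is supplied; language is supplied; name is supplied; summary is supplied; title is supplied.
CHECK constraints: 11 satisfies (capacity >= 1).
No constraint is violated.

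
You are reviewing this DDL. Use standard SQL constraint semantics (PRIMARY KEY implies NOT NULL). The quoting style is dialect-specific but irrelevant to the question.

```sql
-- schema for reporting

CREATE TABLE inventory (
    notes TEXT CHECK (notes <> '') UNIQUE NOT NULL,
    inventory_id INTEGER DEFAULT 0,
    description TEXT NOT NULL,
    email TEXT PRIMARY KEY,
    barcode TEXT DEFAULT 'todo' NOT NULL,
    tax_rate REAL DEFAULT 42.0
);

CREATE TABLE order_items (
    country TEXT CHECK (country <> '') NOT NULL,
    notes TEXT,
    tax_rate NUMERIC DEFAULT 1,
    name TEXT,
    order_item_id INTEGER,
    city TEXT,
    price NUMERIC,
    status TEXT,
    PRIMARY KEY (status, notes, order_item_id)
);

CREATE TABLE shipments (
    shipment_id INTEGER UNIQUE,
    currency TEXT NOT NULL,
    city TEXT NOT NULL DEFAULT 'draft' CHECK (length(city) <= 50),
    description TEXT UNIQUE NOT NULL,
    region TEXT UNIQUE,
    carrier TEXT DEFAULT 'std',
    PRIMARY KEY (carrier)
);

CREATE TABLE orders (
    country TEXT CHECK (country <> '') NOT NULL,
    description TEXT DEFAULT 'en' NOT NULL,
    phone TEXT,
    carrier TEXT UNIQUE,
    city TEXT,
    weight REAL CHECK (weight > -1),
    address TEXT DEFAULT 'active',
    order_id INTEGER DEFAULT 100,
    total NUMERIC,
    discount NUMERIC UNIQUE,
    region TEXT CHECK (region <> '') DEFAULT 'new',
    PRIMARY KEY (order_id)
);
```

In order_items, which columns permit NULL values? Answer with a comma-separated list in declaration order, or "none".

- country: declared NOT NULL → not nullable.
- notes: part of the PRIMARY KEY, which implies NOT NULL → not nullable.
- tax_rate: DEFAULT only fills an omitted column; an explicit NULL is still allowed → nullable.
- name: no NOT NULL constraint applies → nullable.
- order_item_id: part of the PRIMARY KEY, which implies NOT NULL → not nullable.
- city: no NOT NULL constraint applies → nullable.
- price: no NOT NULL constraint applies → nullable.
- status: part of the PRIMARY KEY, which implies NOT NULL → not nullable.

tax_rate, name, city, price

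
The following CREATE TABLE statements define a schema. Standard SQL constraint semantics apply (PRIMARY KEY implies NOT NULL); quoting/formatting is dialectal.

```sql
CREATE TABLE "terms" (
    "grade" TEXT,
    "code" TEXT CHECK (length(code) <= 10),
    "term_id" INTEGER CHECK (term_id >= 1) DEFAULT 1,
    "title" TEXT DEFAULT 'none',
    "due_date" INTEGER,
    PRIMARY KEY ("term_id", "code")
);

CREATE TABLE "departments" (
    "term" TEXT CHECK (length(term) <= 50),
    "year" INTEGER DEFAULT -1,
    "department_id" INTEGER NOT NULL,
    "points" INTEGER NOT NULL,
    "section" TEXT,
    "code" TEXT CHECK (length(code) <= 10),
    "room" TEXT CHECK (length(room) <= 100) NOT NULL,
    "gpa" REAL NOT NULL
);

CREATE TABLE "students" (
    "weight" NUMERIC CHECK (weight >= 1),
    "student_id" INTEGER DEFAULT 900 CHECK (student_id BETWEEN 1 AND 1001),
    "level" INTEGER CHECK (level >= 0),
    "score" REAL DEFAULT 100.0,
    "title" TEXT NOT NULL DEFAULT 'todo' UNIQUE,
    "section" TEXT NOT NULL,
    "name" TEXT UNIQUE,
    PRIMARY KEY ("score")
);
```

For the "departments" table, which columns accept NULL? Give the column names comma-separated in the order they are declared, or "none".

- term: CHECK does not forbid NULL (a CHECK constraint passes when its expression is NULL) → nullable.
- year: DEFAULT only fills an omitted column; an explicit NULL is still allowed → nullable.
- department_id: declared NOT NULL → not nullable.
- points: declared NOT NULL → not nullable.
- section: no NOT NULL constraint applies → nullable.
- code: CHECK does not forbid NULL (a CHECK constraint passes when its expression is NULL) → nullable.
- room: declared NOT NULL → not nullable.
- gpa: declared NOT NULL → not nullable.

term, year, section, code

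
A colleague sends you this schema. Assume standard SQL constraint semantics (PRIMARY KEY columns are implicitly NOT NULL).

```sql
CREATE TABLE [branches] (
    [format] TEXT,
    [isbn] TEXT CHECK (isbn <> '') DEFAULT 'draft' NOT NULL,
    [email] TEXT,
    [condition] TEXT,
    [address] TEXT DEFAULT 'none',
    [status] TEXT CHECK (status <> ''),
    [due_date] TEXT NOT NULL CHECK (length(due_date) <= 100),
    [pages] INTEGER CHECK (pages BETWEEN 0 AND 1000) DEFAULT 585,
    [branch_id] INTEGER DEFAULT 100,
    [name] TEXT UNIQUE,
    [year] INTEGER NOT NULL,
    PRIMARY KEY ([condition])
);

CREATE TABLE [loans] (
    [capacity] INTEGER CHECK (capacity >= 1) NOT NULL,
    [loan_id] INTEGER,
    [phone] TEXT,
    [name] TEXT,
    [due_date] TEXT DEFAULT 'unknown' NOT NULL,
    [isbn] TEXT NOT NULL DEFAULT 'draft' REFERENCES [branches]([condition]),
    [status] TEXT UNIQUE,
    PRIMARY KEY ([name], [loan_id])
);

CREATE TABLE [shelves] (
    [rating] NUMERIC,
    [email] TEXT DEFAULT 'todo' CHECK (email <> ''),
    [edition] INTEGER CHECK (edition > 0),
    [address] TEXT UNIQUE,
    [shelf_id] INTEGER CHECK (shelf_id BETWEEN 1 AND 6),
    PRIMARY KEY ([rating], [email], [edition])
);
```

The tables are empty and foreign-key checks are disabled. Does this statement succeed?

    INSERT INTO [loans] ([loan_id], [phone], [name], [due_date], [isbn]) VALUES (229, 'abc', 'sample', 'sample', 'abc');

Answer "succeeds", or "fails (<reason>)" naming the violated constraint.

capacity is omitted from the column list and has no DEFAULT, so it would receive NULL.
But capacity is declared NOT NULL.

fails (NOT NULL on capacity)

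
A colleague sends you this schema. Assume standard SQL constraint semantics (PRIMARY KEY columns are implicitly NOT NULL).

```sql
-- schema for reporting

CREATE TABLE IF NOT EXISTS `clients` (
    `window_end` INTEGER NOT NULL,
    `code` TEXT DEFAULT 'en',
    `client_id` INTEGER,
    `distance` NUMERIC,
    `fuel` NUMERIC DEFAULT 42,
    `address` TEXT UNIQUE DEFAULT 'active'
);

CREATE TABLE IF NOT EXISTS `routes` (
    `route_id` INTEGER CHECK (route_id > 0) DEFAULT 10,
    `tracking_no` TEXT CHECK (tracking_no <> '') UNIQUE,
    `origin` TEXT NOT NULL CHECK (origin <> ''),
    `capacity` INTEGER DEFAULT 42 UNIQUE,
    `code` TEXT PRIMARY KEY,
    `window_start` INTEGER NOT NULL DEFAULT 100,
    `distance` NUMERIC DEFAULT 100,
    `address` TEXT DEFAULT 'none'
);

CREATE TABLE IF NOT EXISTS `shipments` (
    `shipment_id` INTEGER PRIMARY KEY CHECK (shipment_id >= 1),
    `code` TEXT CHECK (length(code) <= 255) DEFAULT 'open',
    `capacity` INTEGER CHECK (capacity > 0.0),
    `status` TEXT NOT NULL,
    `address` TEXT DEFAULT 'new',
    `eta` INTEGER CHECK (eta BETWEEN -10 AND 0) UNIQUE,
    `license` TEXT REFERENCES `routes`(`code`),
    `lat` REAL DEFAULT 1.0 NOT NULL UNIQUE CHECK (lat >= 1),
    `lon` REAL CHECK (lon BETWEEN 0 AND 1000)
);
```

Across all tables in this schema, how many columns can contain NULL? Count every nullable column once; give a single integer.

16

clients: 5 nullable (code, client_id, distance, fuel, address — PK none and explicit NOT NULL columns excluded).
routes: 5 nullable (route_id, tracking_no, capacity, distance, address — PK (code) and explicit NOT NULL columns excluded).
shipments: 6 nullable (code, capacity, address, eta, license, lon — PK (shipment_id) and explicit NOT NULL columns excluded).
Total: 5 + 5 + 6 = 16.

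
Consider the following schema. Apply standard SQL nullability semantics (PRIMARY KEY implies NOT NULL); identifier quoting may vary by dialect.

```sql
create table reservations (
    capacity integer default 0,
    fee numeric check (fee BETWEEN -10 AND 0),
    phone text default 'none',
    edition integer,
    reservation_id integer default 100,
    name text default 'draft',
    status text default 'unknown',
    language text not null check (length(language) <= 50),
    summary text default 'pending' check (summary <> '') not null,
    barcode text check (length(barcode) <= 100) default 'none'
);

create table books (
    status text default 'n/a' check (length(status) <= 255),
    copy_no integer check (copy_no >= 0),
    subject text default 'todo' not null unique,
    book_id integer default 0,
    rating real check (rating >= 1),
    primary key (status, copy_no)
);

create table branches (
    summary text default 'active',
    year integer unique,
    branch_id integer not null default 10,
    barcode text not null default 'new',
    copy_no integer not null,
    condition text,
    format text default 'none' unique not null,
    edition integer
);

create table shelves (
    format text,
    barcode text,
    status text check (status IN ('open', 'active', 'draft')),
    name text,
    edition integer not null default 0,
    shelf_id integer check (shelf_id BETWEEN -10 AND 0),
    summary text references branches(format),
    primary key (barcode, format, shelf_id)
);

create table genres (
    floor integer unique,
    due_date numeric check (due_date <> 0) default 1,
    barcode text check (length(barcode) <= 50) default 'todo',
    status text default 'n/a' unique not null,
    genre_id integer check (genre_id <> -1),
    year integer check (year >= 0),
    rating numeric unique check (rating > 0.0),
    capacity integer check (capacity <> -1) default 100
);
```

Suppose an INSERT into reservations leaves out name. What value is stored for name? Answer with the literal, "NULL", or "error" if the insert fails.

name has an explicit DEFAULT 'draft'.
When the column is omitted from an INSERT, that default is used.

'draft'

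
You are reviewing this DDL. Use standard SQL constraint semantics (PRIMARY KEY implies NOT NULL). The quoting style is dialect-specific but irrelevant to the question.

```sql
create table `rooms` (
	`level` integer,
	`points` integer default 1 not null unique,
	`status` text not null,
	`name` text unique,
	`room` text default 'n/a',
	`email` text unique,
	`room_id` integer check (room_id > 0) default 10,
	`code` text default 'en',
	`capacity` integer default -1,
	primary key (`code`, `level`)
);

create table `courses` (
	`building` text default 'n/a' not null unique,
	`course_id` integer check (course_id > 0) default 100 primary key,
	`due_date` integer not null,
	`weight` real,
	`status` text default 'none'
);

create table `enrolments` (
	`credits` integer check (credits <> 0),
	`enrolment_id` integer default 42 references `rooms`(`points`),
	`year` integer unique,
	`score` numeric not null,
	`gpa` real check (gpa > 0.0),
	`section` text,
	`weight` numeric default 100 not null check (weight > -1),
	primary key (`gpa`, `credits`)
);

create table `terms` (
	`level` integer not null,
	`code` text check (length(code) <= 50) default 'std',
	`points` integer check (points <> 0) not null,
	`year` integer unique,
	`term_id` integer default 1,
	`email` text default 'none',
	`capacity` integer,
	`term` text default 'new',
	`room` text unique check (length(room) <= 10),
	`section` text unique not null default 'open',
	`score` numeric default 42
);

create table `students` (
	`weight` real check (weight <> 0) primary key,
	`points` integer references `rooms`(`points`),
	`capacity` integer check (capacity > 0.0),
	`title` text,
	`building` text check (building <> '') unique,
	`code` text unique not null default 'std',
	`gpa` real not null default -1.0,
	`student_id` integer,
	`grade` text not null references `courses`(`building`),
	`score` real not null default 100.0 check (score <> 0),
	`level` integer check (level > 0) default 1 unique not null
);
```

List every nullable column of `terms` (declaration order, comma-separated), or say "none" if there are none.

code, year, term_id, email, capacity, term, room, score

- level: declared NOT NULL → not nullable.
- code: CHECK does not forbid NULL (a CHECK constraint passes when its expression is NULL) → nullable.
- points: declared NOT NULL → not nullable.
- year: UNIQUE does not imply NOT NULL → nullable.
- term_id: DEFAULT only fills an omitted column; an explicit NULL is still allowed → nullable.
- email: DEFAULT only fills an omitted column; an explicit NULL is still allowed → nullable.
- capacity: no NOT NULL constraint applies → nullable.
- term: DEFAULT only fills an omitted column; an explicit NULL is still allowed → nullable.
- room: CHECK does not forbid NULL (a CHECK constraint passes when its expression is NULL) → nullable.
- section: declared NOT NULL → not nullable.
- score: DEFAULT only fills an omitted column; an explicit NULL is still allowed → nullable.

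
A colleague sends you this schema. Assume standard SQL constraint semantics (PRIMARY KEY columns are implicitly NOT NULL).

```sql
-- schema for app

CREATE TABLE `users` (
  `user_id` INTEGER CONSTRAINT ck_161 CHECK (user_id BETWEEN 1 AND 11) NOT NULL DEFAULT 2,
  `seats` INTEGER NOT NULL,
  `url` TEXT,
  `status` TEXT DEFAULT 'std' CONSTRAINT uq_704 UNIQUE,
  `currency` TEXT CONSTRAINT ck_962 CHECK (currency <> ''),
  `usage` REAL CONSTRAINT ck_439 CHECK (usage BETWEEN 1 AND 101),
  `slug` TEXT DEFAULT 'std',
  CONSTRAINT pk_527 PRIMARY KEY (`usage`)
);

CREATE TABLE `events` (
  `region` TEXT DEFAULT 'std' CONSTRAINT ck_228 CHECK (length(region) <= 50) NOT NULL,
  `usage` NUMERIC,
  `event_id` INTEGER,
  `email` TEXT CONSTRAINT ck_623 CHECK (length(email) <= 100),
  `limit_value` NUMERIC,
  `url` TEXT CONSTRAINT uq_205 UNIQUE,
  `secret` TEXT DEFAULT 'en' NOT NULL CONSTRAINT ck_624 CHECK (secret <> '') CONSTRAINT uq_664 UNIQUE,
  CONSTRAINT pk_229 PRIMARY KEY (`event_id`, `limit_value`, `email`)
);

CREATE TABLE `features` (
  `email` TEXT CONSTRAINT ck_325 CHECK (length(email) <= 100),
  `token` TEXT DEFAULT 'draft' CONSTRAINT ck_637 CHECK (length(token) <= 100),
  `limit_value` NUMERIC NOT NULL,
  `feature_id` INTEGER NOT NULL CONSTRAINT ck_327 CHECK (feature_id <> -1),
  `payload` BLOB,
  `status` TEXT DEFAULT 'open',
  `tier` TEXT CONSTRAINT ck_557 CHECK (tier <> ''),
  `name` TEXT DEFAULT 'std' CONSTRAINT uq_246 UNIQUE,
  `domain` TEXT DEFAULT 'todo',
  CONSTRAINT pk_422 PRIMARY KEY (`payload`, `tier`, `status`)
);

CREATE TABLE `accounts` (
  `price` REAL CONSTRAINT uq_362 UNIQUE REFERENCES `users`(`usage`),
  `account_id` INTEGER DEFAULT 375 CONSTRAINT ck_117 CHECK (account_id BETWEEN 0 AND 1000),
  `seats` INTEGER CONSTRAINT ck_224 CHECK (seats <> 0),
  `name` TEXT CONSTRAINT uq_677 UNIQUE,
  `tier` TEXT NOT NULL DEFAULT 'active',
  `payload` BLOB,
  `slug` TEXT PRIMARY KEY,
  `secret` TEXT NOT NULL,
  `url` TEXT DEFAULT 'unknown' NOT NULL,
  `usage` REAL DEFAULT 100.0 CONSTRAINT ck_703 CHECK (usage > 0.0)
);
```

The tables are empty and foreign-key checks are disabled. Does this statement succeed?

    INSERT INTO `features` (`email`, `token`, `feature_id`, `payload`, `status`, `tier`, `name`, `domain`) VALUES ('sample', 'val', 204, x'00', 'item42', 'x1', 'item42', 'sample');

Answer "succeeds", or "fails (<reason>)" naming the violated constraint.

fails (NOT NULL on limit_value)

limit_value is omitted from the column list and has no DEFAULT, so it would receive NULL.
But limit_value is declared NOT NULL.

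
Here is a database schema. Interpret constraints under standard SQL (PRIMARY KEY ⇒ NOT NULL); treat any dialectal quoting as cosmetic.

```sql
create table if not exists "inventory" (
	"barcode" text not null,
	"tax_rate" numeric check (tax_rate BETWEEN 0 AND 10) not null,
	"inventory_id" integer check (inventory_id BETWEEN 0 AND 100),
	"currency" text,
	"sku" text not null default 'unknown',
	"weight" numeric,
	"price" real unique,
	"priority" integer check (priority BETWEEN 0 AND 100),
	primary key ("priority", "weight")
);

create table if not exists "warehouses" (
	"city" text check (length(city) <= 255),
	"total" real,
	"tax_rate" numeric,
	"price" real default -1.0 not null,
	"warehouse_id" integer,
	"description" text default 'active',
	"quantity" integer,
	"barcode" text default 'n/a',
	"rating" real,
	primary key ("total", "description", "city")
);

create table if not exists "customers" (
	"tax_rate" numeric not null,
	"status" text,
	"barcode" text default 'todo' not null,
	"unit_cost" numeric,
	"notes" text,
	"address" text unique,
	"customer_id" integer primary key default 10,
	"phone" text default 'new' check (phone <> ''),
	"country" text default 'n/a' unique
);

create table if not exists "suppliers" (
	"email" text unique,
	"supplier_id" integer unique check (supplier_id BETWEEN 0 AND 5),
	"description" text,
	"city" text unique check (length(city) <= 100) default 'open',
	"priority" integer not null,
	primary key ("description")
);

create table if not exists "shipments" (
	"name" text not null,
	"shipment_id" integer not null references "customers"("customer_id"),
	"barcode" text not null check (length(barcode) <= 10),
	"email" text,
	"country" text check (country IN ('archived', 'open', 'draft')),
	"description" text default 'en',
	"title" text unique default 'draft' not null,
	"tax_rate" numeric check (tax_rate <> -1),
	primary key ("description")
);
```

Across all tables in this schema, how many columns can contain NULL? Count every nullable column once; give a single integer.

20

inventory: 3 nullable (inventory_id, currency, price — PK (priority, weight) and explicit NOT NULL columns excluded).
warehouses: 5 nullable (tax_rate, warehouse_id, quantity, barcode, rating — PK (total, description, city) and explicit NOT NULL columns excluded).
customers: 6 nullable (status, unit_cost, notes, address, phone, country — PK (customer_id) and explicit NOT NULL columns excluded).
suppliers: 3 nullable (email, supplier_id, city — PK (description) and explicit NOT NULL columns excluded).
shipments: 3 nullable (email, country, tax_rate — PK (description) and explicit NOT NULL columns excluded).
Total: 3 + 5 + 6 + 3 + 3 = 20.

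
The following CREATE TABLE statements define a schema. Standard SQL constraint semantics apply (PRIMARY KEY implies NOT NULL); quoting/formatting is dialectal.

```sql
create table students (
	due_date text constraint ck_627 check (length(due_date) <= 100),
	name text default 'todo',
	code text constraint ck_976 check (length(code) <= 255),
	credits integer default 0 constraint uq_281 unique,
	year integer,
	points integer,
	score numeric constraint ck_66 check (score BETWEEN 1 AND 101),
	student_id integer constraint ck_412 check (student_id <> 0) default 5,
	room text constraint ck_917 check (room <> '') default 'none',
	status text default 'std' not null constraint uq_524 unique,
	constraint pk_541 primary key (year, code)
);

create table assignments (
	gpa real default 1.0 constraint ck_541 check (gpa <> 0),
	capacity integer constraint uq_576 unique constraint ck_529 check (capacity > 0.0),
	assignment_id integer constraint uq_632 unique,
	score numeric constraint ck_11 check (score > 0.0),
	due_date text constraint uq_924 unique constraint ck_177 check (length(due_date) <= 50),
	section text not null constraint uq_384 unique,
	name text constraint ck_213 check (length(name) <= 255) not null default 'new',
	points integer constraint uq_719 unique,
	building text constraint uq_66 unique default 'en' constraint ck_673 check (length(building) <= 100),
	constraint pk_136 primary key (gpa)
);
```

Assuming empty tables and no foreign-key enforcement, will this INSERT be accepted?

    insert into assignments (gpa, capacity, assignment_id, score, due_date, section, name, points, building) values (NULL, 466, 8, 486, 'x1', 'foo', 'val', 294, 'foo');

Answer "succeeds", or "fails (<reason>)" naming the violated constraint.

gpa is explicitly set to NULL, but gpa is part of the PRIMARY KEY (implied NOT NULL).

fails (NOT NULL on gpa)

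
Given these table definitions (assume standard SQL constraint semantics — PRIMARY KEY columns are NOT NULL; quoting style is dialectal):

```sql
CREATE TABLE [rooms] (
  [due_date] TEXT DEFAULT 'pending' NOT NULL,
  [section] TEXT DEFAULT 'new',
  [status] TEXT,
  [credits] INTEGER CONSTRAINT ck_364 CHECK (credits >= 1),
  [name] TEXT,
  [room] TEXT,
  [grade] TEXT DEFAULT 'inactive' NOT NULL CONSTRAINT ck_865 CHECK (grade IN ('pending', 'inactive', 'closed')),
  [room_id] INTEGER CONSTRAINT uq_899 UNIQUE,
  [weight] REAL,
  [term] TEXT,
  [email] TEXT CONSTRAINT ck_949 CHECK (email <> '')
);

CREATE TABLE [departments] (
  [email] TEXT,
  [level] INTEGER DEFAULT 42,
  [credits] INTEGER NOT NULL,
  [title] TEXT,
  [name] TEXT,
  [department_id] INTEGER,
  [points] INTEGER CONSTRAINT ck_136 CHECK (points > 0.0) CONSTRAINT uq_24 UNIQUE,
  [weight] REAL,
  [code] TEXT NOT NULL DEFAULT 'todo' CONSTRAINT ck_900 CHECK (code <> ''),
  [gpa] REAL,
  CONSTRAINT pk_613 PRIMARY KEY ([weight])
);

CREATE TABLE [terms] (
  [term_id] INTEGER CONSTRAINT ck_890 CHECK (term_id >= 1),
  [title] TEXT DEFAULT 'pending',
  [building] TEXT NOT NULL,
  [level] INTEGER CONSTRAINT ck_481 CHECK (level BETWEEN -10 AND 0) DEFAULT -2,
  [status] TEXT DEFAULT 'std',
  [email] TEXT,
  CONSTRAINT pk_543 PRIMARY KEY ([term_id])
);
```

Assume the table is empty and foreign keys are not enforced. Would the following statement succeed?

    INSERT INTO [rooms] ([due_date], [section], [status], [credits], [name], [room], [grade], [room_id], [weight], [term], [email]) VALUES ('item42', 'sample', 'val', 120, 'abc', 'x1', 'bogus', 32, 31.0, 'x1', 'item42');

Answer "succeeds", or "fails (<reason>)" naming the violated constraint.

The value 'bogus' for grade violates CHECK (grade IN ('pending', 'inactive', 'closed')).

fails (CHECK on grade)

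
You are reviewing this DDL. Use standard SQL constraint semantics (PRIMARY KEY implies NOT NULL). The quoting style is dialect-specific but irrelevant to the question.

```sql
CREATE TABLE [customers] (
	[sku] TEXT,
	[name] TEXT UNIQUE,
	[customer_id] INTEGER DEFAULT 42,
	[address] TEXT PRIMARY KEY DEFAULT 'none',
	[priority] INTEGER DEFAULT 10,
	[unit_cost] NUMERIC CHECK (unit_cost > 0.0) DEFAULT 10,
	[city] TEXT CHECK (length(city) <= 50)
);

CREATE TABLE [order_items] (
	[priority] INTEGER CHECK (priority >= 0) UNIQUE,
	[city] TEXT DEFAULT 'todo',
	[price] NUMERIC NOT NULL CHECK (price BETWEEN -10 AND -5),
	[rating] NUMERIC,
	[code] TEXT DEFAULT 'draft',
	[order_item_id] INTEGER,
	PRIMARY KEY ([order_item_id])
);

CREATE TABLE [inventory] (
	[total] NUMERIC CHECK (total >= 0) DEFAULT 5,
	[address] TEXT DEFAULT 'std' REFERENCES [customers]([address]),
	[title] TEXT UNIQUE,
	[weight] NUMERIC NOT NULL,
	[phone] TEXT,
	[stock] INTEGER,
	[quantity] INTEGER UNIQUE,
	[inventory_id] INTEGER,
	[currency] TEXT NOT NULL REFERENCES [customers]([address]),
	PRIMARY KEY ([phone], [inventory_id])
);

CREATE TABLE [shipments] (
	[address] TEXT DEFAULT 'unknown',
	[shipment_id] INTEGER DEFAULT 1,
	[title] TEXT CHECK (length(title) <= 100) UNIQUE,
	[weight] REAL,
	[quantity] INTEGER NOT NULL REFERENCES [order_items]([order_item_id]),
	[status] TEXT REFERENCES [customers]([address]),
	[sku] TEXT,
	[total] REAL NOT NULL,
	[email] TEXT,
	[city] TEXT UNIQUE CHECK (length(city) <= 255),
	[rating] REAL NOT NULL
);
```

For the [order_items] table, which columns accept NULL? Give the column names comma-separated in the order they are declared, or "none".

- priority: CHECK does not forbid NULL (a CHECK constraint passes when its expression is NULL) → nullable.
- city: DEFAULT only fills an omitted column; an explicit NULL is still allowed → nullable.
- price: declared NOT NULL → not nullable.
- rating: no NOT NULL constraint applies → nullable.
- code: DEFAULT only fills an omitted column; an explicit NULL is still allowed → nullable.
- order_item_id: part of the PRIMARY KEY, which implies NOT NULL → not nullable.

priority, city, rating, code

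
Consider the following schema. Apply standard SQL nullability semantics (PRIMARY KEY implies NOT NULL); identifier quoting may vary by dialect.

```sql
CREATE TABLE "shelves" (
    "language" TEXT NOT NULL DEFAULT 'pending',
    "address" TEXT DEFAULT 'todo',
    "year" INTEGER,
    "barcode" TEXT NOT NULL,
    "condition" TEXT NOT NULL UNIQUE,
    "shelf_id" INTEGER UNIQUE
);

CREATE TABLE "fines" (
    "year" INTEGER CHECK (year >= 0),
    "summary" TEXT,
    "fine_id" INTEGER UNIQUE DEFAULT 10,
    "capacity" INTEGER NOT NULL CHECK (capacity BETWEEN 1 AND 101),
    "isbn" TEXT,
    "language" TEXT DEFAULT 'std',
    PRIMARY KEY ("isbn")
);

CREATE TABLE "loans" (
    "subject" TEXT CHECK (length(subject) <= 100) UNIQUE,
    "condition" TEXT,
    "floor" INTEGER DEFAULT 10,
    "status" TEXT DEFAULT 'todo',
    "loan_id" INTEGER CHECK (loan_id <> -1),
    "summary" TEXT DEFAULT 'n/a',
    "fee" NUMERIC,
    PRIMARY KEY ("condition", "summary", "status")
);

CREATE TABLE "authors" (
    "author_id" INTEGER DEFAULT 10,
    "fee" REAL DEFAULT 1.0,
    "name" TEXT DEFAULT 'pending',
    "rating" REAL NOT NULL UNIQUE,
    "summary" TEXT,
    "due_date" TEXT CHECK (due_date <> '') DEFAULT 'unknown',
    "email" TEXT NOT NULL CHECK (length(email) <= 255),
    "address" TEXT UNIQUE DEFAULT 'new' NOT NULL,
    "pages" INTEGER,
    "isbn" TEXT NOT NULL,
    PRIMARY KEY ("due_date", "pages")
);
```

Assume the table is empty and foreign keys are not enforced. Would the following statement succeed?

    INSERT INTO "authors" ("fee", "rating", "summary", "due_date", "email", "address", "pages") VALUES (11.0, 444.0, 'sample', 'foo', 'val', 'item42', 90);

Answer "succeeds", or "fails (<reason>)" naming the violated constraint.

fails (NOT NULL on isbn)

isbn is omitted from the column list and has no DEFAULT, so it would receive NULL.
But isbn is declared NOT NULL.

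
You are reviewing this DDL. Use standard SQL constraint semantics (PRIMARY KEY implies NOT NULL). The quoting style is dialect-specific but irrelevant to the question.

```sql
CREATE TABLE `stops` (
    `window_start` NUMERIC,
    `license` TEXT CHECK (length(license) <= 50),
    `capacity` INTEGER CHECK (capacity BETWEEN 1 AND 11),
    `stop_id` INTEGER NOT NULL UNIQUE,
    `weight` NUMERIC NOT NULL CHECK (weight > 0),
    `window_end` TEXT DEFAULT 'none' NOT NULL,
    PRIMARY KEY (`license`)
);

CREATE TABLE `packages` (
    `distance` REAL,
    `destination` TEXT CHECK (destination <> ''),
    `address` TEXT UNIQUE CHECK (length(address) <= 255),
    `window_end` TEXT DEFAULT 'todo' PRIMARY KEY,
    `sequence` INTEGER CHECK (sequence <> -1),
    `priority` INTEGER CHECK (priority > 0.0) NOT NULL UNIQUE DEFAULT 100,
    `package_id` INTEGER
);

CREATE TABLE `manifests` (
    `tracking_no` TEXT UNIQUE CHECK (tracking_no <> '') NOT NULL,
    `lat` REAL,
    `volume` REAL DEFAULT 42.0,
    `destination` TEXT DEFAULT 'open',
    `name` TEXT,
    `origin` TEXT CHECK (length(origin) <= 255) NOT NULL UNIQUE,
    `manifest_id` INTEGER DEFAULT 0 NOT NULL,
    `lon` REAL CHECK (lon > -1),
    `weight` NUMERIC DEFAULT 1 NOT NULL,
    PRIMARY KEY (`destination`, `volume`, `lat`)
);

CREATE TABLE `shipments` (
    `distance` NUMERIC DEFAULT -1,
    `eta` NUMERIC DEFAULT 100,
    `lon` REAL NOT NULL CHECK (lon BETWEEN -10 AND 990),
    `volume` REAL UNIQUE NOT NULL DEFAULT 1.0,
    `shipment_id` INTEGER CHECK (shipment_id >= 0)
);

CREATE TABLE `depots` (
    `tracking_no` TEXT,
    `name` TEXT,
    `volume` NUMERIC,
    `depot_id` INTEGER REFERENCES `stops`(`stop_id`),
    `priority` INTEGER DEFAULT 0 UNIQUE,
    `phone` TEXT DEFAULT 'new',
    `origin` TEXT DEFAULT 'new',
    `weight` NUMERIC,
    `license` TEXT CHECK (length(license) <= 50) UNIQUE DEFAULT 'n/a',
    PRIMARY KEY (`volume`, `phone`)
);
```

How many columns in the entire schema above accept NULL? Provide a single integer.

stops: 2 nullable (window_start, capacity — PK (license) and explicit NOT NULL columns excluded).
packages: 5 nullable (distance, destination, address, sequence, package_id — PK (window_end) and explicit NOT NULL columns excluded).
manifests: 2 nullable (name, lon — PK (destination, volume, lat) and explicit NOT NULL columns excluded).
shipments: 3 nullable (distance, eta, shipment_id — PK none and explicit NOT NULL columns excluded).
depots: 7 nullable (tracking_no, name, depot_id, priority, origin, weight, license — PK (volume, phone) and explicit NOT NULL columns excluded).
Total: 2 + 5 + 2 + 3 + 7 = 19.

19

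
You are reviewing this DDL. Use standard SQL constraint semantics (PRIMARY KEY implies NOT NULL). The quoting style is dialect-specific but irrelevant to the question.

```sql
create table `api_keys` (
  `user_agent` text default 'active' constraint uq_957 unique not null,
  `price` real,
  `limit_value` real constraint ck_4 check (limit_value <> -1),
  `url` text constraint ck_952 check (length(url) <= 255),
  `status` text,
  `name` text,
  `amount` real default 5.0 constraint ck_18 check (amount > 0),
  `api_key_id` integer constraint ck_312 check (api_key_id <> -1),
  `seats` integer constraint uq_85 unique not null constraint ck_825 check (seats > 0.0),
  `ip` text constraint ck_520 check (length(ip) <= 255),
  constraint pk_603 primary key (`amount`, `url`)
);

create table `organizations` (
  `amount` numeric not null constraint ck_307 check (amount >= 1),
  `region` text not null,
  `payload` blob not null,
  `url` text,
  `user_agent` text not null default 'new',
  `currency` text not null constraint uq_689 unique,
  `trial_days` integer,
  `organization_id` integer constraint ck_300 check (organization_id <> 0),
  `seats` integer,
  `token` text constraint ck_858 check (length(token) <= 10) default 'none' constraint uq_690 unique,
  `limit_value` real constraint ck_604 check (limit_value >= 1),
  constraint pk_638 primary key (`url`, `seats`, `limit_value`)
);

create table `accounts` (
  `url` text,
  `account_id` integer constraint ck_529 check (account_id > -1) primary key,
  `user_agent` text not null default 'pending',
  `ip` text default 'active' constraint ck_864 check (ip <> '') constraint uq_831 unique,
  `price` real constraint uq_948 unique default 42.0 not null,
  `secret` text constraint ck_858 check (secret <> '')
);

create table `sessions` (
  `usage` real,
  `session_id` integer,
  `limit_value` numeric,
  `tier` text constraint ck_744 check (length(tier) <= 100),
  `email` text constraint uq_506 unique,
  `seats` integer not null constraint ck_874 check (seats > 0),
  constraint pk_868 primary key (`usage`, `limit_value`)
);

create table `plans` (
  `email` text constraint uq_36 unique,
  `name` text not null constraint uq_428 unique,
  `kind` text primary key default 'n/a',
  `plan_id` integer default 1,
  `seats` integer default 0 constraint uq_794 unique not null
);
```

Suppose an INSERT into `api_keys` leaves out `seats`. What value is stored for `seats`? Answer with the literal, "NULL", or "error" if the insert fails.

error

seats has no DEFAULT clause.
Omitting it would insert NULL, but it is declared NOT NULL, so the INSERT fails.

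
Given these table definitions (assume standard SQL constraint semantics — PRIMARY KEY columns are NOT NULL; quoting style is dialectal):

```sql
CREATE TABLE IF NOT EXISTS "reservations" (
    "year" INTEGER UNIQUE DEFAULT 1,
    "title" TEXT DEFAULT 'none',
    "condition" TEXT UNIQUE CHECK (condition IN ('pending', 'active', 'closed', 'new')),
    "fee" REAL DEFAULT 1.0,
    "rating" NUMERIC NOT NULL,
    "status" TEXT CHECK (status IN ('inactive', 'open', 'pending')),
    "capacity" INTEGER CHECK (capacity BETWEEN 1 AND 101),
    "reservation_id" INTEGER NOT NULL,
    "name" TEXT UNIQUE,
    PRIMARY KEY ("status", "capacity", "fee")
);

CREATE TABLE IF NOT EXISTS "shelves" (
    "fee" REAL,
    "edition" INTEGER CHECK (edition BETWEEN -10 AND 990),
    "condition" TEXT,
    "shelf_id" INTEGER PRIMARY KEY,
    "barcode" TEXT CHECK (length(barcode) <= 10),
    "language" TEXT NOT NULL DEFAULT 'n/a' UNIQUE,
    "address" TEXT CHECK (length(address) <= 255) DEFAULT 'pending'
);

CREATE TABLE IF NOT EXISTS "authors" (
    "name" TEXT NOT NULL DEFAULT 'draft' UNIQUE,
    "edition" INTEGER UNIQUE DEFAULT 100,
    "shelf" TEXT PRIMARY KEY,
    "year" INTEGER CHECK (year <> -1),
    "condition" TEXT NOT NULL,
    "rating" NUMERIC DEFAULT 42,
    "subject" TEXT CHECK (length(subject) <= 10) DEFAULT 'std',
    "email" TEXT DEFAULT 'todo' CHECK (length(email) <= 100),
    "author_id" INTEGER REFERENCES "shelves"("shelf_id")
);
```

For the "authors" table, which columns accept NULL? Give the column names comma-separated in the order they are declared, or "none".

- name: declared NOT NULL → not nullable.
- edition: UNIQUE does not imply NOT NULL → nullable.
- shelf: part of the PRIMARY KEY, which implies NOT NULL → not nullable.
- year: CHECK does not forbid NULL (a CHECK constraint passes when its expression is NULL) → nullable.
- condition: declared NOT NULL → not nullable.
- rating: DEFAULT only fills an omitted column; an explicit NULL is still allowed → nullable.
- subject: CHECK does not forbid NULL (a CHECK constraint passes when its expression is NULL) → nullable.
- email: CHECK does not forbid NULL (a CHECK constraint passes when its expression is NULL) → nullable.
- author_id: a foreign key column may be NULL unless separately constrained → nullable.

edition, year, rating, subject, email, author_id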